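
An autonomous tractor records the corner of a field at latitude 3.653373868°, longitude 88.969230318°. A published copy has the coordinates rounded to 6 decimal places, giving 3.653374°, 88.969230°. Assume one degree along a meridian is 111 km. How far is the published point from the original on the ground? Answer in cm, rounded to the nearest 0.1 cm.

3.8 cm

The latitude changed by -0.000000132° and the longitude by +0.000000318°.
N–S: -0.000000132° × 111000 m/° = -0.014652 m.
E–W at 3.65337°: 0.000000318° × 111000 × cos 3.65337° = 0.000000318 × 111000 × 0.9980 ≈ 0.0352263 m.
Combined displacement = (0.014652² + 0.0352263²)^½ ≈ 0.0381519 m.
That is 0.0381519 m = 3.8152 cm.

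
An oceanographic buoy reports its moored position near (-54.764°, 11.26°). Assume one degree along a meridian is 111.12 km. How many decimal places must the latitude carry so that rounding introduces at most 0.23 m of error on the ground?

6

One degree of latitude covers 111120 m.
With N decimal places the half-ulp bound is 0.5·10⁻ᴺ°, or 0.5·10⁻ᴺ × 111120 m on the ground.
Need 0.5 × 111120 × 10⁻ᴺ ≤ 0.23 → 10⁻ᴺ ≤ 4.140e-06, so N ≥ 5.38.
N = 5 would give 0.556 m (too coarse); N = 6 gives 0.0556 m ≤ 0.23 m.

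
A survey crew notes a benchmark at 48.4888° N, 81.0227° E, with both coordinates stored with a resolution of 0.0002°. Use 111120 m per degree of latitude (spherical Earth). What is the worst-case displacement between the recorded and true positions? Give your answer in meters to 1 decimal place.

With a 0.0002° grid the true value lies within half a step, ±0.0002°/2 = ±0.0001°, of the stored one.
North–south component: 0.0001° × 111120 = 11.112 m.
East–west component at 48.4888°: 0.0001° × 111120 × cos 48.4888° ≈ 0.0001 × 73646.6 ≈ 7.36466 m.
Worst case both components are at the extreme and orthogonal: √(11.112² + 7.36466²) ≈ 13.331 m.

13.3 meters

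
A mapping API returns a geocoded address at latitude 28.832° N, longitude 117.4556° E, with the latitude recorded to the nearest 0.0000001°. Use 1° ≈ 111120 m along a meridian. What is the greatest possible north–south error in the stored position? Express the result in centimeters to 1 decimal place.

0.6 centimeters

Rounding to 7 decimal places leaves the latitude within ±5e-08° of the true value.
So the N–S error is at most 5e-08 × 111120 = 0.005556 m.
That is 0.005556 m = 0.5556 cm.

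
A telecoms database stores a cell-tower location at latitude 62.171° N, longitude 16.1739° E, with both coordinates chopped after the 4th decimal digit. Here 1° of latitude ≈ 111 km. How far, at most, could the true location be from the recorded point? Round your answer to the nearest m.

12 m

Truncating at 4 decimal places can drop up to a full unit in the last place, so each coordinate may be off by as much as 0.0001°.
North–south component: 0.0001° × 111000 = 11.1 m.
Longitude error → 0.0001 × 111000 × cos 62.171° = 0.0001 × 111000 × 0.4668 ≈ 5.18186 m.
Combining orthogonally: (11.1² + 5.18186²)^½ ≈ 12.25 m.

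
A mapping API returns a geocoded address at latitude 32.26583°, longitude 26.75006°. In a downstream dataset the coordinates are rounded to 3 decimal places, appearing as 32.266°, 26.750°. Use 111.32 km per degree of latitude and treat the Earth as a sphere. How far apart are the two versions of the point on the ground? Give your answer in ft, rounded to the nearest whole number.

65 ft

Δlat = 32.26583 − 32.266 = -0.00017°; Δlon = 26.75006 − 26.750 = +0.00006°.
North–south shift: -0.00017 × 111320 = -18.9244 m.
East–west at this latitude: 0.00006° × 111320 × cos 32.266° ≈ 0.00006 × 94129.8 = 5.64779 m.
Combined displacement = (18.9244² + 5.64779²)^½ ≈ 19.7492 m.
Converting: 19.7492 m × 3.2808 ft/m ≈ 64.794 ft.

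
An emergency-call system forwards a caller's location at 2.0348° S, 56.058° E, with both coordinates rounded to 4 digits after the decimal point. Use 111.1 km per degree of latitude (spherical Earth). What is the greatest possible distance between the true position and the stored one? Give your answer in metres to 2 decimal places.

7.85 metres

Rounding to 4 decimal places leaves each coordinate within ±5e-05° of the true value.
Latitude error → 5e-05 × 111100 = 5.555 m along the meridian.
Longitude error → 5e-05 × 111100 × cos 2.0348° = 5e-05 × 111100 × 0.9994 ≈ 5.5515 m.
The two errors are perpendicular, so the maximum displacement is √(5.555² + 5.5515²) ≈ 7.85348 m.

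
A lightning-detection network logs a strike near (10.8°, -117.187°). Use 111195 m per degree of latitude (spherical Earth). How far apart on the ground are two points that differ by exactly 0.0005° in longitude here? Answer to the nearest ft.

179 ft

One degree of longitude here spans 111195 × cos 10.8° = 111195 × 0.9823 ≈ 109225 m; 0.0005° of that is 54.6127 m.
In feet: 54.6127 m ÷ 0.3048 ≈ 179.18 ft.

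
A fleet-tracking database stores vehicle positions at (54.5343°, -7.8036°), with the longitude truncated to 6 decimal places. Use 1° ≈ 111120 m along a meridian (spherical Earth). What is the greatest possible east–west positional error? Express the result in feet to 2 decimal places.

Truncating at 6 decimal places can drop up to a full unit in the last place, so the longitude may be off by as much as 1e-06°.
At latitude 54.5343° a degree of longitude spans 111120 m × cos 54.5343° = 111120 × 0.5802 ≈ 64473.5 m.
Maximum E–W displacement: 1e-06 × 64473.5 = 0.0644735 m.
In feet: 0.0644735 m ÷ 0.3048 ≈ 0.21153 ft.

0.21 feet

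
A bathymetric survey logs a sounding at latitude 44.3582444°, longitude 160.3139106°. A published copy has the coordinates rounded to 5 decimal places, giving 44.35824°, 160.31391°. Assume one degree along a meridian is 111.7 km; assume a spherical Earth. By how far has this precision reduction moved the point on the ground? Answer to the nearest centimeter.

49 centimeters

Δlat = 44.3582444 − 44.35824 = +0.0000044°; Δlon = 160.3139106 − 160.31391 = +0.0000006°.
North–south shift: 0.0000044 × 111700 = 0.49148 m.
East–west at this latitude: 0.0000006° × 111700 × cos 44.3582° ≈ 0.0000006 × 79863.5 = 0.0479181 m.
Distance: √(0.49148² + 0.0479181²) ≈ 0.49381 m.
That is 0.49381 m = 49.381 cm.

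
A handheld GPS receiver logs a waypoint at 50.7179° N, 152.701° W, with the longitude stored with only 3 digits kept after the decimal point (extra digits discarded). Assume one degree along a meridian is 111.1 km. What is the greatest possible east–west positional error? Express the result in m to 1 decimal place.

70.3 m

Truncating at 3 decimal places can drop up to a full unit in the last place, so the longitude may be off by as much as 0.001°.
One degree of longitude at 50.7179° is 111100 × cos 50.7179° ≈ 111100 × 0.6331 = 70341.8 m.
East–west error: 0.001° × 70341.8 m/° ≈ 70.3418 m.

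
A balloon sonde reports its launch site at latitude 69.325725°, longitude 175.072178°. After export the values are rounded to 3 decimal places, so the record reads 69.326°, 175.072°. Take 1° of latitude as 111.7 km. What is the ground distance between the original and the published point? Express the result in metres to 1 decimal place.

Δlat = 69.325725 − 69.326 = -0.000275°; Δlon = 175.072178 − 175.072 = +0.000178°.
North–south shift: -0.000275 × 111700 = -30.7175 m.
East–west at this latitude: 0.000178° × 111700 × cos 69.326° ≈ 0.000178 × 39435.7 = 7.01956 m.
Combined displacement = (30.7175² + 7.01956²)^½ ≈ 31.5093 m.

31.5 metres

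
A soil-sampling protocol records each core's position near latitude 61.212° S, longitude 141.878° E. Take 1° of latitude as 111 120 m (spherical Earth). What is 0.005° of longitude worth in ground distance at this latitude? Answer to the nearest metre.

At 61.212° a degree of longitude is 111120 × cos 61.212° ≈ 53512.1 m, so 0.005° corresponds to 267.56 m.

268 metres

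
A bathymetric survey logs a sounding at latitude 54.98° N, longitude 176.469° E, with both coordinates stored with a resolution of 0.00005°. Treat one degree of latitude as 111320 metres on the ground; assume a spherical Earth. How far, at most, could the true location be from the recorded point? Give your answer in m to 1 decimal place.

3.2 m

With a 0.00005° grid the true value lies within half a step, ±0.00005°/2 = ±2.5e-05°, of the stored one.
Latitude error → 2.5e-05 × 111320 = 2.783 m along the meridian.
E–W at 54.98°: 2.5e-05° × 111320 × cos 54.98° = 2.5e-05 × 111320 × 0.5739 ≈ 1.59706 m.
Worst case both components are at the extreme and orthogonal: √(2.783² + 1.59706²) ≈ 3.20869 m.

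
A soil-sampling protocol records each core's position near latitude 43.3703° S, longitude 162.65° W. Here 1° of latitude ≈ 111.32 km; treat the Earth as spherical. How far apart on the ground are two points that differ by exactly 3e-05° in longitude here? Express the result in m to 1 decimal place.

3e-05° of longitude at 43.3703° is 3e-05 × 111320 × cos 43.3703° ≈ 3e-05 × 80921.9 = 2.42766 m.

2.4 m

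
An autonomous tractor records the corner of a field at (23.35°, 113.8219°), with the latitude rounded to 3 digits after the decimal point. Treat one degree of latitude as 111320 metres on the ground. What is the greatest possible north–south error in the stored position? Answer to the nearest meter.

56 meters

Rounding to 3 decimal places leaves the latitude within ±0.0005° of the true value.
Along the meridian that is 0.0005° × 111320 m/° = 55.66 m.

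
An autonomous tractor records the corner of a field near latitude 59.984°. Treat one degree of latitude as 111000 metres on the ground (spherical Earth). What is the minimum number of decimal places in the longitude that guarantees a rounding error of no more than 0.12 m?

At 59.984° one degree of longitude covers 111000 × cos 59.984° ≈ 111000 × 0.5002 ≈ 55526.8 m.
With N decimal places the half-ulp bound is 0.5·10⁻ᴺ°, or 0.5·10⁻ᴺ × 55526.8 m on the ground.
Setting 27763.4 × 10⁻ᴺ ≤ 0.12 gives 10ᴺ ≥ 2.314e+05, i.e. N ≥ 5.36.
N = 5 would give 0.278 m (too coarse); N = 6 gives 0.0278 m ≤ 0.12 m.

6 decimal places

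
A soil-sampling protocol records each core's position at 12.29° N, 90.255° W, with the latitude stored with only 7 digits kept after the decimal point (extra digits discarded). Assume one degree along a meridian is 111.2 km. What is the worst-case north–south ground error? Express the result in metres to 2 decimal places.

0.01 metres

Truncating at 7 decimal places can drop up to a full unit in the last place, so the latitude may be off by as much as 1e-07°.
Along the meridian that is 1e-07° × 111200 m/° = 0.01112 m.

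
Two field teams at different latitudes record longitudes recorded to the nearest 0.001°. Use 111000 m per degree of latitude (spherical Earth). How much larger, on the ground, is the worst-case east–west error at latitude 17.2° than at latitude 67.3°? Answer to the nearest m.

32 m

Rounding to 3 decimal places leaves the longitude within ±0.0005° of the true value.
At 17.2°: 0.0005° × 111000 × cos 17.2° = 0.0005 × 111000 × 0.9553 ≈ 53.018 m.
At 67.3°: 0.0005° × 111000 × cos 67.3° = 0.0005 × 111000 × 0.3859 ≈ 21.418 m.
So the lower-latitude error exceeds the higher by 53.018 − 21.418 = 31.6 m.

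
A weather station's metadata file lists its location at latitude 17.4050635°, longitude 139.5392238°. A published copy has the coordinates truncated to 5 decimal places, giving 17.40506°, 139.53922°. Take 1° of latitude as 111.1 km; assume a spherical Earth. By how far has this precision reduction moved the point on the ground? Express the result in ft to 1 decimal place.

1.8 ft

Δlat = 17.4050635 − 17.40506 = +0.0000035°; Δlon = 139.5392238 − 139.53922 = +0.0000038°.
North–south shift: 0.0000035 × 111100 = 0.38885 m.
E–W at 17.4051°: 0.0000038° × 111100 × cos 17.4051° = 0.0000038 × 111100 × 0.9542 ≈ 0.40285 m.
Distance: √(0.38885² + 0.40285²) ≈ 0.559904 m.
Converting: 0.559904 m × 3.2808 ft/m ≈ 1.837 ft.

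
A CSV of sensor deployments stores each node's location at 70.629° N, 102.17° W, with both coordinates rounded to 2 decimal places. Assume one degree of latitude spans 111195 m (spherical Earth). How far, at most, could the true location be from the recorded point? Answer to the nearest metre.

Rounding to 2 decimal places leaves each coordinate within ±0.005° of the true value.
North–south component: 0.005° × 111195 = 555.975 m.
Longitude error → 0.005 × 111195 × cos 70.629° = 0.005 × 111195 × 0.3317 ≈ 184.408 m.
Worst case both components are at the extreme and orthogonal: √(555.975² + 184.408²) ≈ 585.76 m.

586 metres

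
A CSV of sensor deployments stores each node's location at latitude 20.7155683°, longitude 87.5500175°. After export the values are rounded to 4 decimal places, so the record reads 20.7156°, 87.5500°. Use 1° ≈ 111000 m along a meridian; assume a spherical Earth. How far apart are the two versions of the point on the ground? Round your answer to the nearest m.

4 m

The latitude changed by -0.0000317° and the longitude by +0.0000175°.
North–south shift: -0.0000317 × 111000 = -3.5187 m.
E–W at 20.7156°: 0.0000175° × 111000 × cos 20.7156° = 0.0000175 × 111000 × 0.9353 ≈ 1.81691 m.
Hypotenuse of the two orthogonal shifts: √(3.5187² + 1.81691²) = 3.9601 m.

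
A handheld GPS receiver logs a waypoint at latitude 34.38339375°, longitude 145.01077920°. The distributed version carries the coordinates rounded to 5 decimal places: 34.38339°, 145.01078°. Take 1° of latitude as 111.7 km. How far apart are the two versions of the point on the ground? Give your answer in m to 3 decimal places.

The latitude changed by +0.00000375° and the longitude by -0.00000080°.
North–south shift: 0.00000375 × 111700 = 0.418875 m.
East–west at this latitude: -0.00000080° × 111700 × cos 34.3834° ≈ -0.00000080 × 92183.5 = -0.0737468 m.
Combined displacement = (0.418875² + 0.0737468²)^½ ≈ 0.425317 m.

0.425 m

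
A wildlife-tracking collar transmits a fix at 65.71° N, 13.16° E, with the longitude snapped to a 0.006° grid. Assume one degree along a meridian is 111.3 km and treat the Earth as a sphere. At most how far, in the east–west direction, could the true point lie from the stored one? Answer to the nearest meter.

With a 0.006° grid the true value lies within half a step, ±0.006°/2 = ±0.003°, of the stored one.
Parallels shrink by cos φ, so at 65.71° a degree of longitude is 111300 × 0.4114 ≈ 45783.8 m.
So at most 0.003° × 45783.8 ≈ 137.352 m east–west.

137 meters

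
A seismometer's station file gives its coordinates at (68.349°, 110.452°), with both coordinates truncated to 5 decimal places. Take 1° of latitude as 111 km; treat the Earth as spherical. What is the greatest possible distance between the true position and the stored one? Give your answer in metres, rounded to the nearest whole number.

Truncating at 5 decimal places can drop up to a full unit in the last place, so each coordinate may be off by as much as 1e-05°.
North–south component: 1e-05° × 111000 = 1.11 m.
East–west component at 68.349°: 1e-05° × 111000 × cos 68.349° ≈ 1e-05 × 40953.7 ≈ 0.409537 m.
Combining orthogonally: (1.11² + 0.409537²)^½ ≈ 1.18314 m.

1 metres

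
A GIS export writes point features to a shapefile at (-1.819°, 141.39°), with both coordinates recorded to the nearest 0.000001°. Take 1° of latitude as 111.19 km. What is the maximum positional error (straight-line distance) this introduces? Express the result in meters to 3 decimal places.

0.079 meters

Rounding to 6 decimal places leaves each coordinate within ±5e-07° of the true value.
North–south component: 5e-07° × 111190 = 0.055595 m.
East–west component at 1.819°: 5e-07° × 111190 × cos 1.819° ≈ 5e-07 × 111134 ≈ 0.055567 m.
The two errors are perpendicular, so the maximum displacement is √(0.055595² + 0.055567²) ≈ 0.0786034 m.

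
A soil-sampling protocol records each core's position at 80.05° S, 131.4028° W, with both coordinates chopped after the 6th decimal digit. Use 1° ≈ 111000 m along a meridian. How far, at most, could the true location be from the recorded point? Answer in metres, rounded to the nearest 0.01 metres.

0.11 metres

Truncating at 6 decimal places can drop up to a full unit in the last place, so each coordinate may be off by as much as 1e-06°.
North–south component: 1e-06° × 111000 = 0.111 m.
East–west component at 80.05°: 1e-06° × 111000 × cos 80.05° ≈ 1e-06 × 19179.5 ≈ 0.0191795 m.
The two errors are perpendicular, so the maximum displacement is √(0.111² + 0.0191795²) ≈ 0.112645 m.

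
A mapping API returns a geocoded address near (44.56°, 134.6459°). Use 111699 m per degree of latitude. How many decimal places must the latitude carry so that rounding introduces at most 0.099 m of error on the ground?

One degree of latitude covers 111699 m.
With N decimal places the half-ulp bound is 0.5·10⁻ᴺ°, or 0.5·10⁻ᴺ × 111699 m on the ground.
Need 0.5 × 111699 × 10⁻ᴺ ≤ 0.099 → 10⁻ᴺ ≤ 1.773e-06, so N ≥ 5.75.
N = 5 would give 0.558 m (too coarse); N = 6 gives 0.0558 m ≤ 0.099 m.

6 decimal places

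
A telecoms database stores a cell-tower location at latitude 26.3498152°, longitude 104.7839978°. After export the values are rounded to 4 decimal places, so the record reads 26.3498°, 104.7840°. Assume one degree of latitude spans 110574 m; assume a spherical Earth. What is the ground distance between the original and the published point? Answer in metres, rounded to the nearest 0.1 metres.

The latitude changed by +0.0000152° and the longitude by -0.0000022°.
North–south shift: 0.0000152 × 110574 = 1.68072 m.
E–W at 26.3498°: -0.0000022° × 110574 × cos 26.3498° = -0.0000022 × 110574 × 0.8961 ≈ -0.217988 m.
Combined displacement = (1.68072² + 0.217988²)^½ ≈ 1.6948 m.

1.7 metres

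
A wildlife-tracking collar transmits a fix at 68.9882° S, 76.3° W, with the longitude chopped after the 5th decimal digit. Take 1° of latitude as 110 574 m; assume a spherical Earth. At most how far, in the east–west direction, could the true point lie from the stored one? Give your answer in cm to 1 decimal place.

Truncating at 5 decimal places can drop up to a full unit in the last place, so the longitude may be off by as much as 1e-05°.
One degree of longitude at 68.9882° is 110574 × cos 68.9882° ≈ 110574 × 0.3586 = 39647.4 m.
So at most 1e-05° × 39647.4 ≈ 0.396474 m east–west.
That is 0.396474 m = 39.647 cm.

39.6 cm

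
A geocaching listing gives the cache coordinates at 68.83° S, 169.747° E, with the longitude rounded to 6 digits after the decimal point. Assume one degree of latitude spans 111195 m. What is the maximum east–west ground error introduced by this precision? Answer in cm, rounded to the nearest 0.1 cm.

Rounding to 6 decimal places leaves the longitude within ±5e-07° of the true value.
Parallels shrink by cos φ, so at 68.83° a degree of longitude is 111195 × 0.3611 ≈ 40156.6 m.
Maximum E–W displacement: 5e-07 × 40156.6 = 0.0200783 m.
That is 0.0200783 m = 2.0078 cm.

2.0 cm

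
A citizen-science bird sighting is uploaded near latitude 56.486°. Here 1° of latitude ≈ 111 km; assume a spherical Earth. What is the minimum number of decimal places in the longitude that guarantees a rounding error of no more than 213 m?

3

At 56.486° one degree of longitude covers 111000 × cos 56.486° ≈ 111000 × 0.5521 ≈ 61287.6 m.
Rounding to N decimal places gives at most 0.5 × 10⁻ᴺ degrees of error, i.e. 0.5 × 10⁻ᴺ × 61287.6 m.
Need 0.5 × 61287.6 × 10⁻ᴺ ≤ 213 → 10⁻ᴺ ≤ 6.951e-03, so N ≥ 2.16.
So 3 decimal places suffice (30.6 m); 2 would allow up to 306 m.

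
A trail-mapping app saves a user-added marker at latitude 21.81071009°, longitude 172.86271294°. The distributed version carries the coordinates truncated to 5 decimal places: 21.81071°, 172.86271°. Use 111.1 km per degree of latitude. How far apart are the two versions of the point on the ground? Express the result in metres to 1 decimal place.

0.3 metres

The latitude changed by +0.00000009° and the longitude by +0.00000294°.
N–S: 0.00000009° × 111100 m/° = 0.009999 m.
East–west at this latitude: 0.00000294° × 111100 × cos 21.8107° ≈ 0.00000294 × 103147 = 0.303252 m.
Combined displacement = (0.009999² + 0.303252²)^½ ≈ 0.303417 m.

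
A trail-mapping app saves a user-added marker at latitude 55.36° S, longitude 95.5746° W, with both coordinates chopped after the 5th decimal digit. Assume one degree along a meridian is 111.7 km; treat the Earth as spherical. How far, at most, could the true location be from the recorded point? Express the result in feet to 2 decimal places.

4.22 feet

Truncating at 5 decimal places can drop up to a full unit in the last place, so each coordinate may be off by as much as 1e-05°.
N–S: 1e-05° × 111700 m/° = 1.117 m.
East–west component at 55.36°: 1e-05° × 111700 × cos 55.36° ≈ 1e-05 × 63492.3 ≈ 0.634923 m.
The two errors are perpendicular, so the maximum displacement is √(1.117² + 0.634923²) ≈ 1.28484 m.
In feet: 1.28484 m ÷ 0.3048 ≈ 4.2154 ft.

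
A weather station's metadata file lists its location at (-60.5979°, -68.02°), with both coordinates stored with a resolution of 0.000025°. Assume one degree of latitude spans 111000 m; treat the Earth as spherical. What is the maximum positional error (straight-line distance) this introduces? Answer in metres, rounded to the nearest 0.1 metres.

With a 0.000025° grid the true value lies within half a step, ±0.000025°/2 = ±1.25e-05°, of the stored one.
N–S: 1.25e-05° × 111000 m/° = 1.3875 m.
E–W at 60.5979°: 1.25e-05° × 111000 × cos 60.5979° = 1.25e-05 × 111000 × 0.4909 ≈ 0.681173 m.
Combining orthogonally: (1.3875² + 0.681173²)^½ ≈ 1.54569 m.

1.5 metres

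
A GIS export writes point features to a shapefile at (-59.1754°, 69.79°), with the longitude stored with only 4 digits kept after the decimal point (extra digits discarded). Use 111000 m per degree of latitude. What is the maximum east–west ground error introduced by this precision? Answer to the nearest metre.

6 metres

Truncating at 4 decimal places can drop up to a full unit in the last place, so the longitude may be off by as much as 0.0001°.
At latitude 59.1754° a degree of longitude spans 111000 m × cos 59.1754° = 111000 × 0.5124 ≈ 56877.7 m.
Maximum E–W displacement: 0.0001 × 56877.7 = 5.68777 m.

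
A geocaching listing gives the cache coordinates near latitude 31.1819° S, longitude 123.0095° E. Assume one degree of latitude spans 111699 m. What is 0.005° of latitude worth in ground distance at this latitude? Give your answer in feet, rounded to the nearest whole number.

Along a meridian 0.005° is 0.005 × 111699 = 558.495 m.
Converting: 558.495 m × 3.2808 ft/m ≈ 1832.3 ft.

1832 feet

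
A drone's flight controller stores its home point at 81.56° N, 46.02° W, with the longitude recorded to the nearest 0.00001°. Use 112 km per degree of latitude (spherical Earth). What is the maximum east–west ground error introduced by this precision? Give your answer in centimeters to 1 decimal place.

Rounding to 5 decimal places leaves the longitude within ±5e-06° of the true value.
At latitude 81.56° a degree of longitude spans 112000 m × cos 81.56° = 112000 × 0.1468 ≈ 16438.6 m.
Maximum E–W displacement: 5e-06 × 16438.6 = 0.0821932 m.
That is 0.0821932 m = 8.2193 cm.

8.2 centimeters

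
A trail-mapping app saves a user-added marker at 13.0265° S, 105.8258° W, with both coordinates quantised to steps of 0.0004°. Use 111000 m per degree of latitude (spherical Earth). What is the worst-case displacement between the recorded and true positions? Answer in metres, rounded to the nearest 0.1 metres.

With a 0.0004° grid the true value lies within half a step, ±0.0004°/2 = ±0.0002°, of the stored one.
Latitude error → 0.0002 × 111000 = 22.2 m along the meridian.
E–W at 13.0265°: 0.0002° × 111000 × cos 13.0265° = 0.0002 × 111000 × 0.9743 ≈ 21.6287 m.
Worst case both components are at the extreme and orthogonal: √(22.2² + 21.6287²) ≈ 30.9942 m.

31.0 metres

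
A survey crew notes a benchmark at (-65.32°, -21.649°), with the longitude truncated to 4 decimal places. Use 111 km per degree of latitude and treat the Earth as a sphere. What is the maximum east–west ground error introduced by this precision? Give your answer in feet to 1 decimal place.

Truncating at 4 decimal places can drop up to a full unit in the last place, so the longitude may be off by as much as 0.0001°.
One degree of longitude at 65.32° is 111000 × cos 65.32° ≈ 111000 × 0.4175 = 46348 m.
East–west error: 0.0001° × 46348 m/° ≈ 4.6348 m.
Converting: 4.6348 m × 3.2808 ft/m ≈ 15.206 ft.

15.2 feet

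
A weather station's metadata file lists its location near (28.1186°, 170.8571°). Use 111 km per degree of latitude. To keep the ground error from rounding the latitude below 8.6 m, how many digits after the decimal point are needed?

4 decimal places

One degree of latitude covers 111000 m.
With N decimal places the half-ulp bound is 0.5·10⁻ᴺ°, or 0.5·10⁻ᴺ × 111000 m on the ground.
Need 0.5 × 111000 × 10⁻ᴺ ≤ 8.6 → 10⁻ᴺ ≤ 1.550e-04, so N ≥ 3.81.
So 4 decimal places suffice (5.55 m); 3 would allow up to 55.5 m.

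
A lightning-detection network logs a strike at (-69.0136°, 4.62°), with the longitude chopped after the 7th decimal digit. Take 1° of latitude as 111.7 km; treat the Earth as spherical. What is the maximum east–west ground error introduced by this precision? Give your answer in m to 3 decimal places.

0.004 m

Truncating at 7 decimal places can drop up to a full unit in the last place, so the longitude may be off by as much as 1e-07°.
One degree of longitude at 69.0136° is 111700 × cos 69.0136° ≈ 111700 × 0.3581 = 40004.9 m.
Maximum E–W displacement: 1e-07 × 40004.9 = 0.00400049 m.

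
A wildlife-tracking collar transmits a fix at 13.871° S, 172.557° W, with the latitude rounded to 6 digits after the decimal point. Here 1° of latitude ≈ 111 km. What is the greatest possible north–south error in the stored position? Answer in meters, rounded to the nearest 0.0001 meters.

0.0555 meters

Rounding to 6 decimal places leaves the latitude within ±5e-07° of the true value.
Along the meridian that is 5e-07° × 111000 m/° = 0.0555 m.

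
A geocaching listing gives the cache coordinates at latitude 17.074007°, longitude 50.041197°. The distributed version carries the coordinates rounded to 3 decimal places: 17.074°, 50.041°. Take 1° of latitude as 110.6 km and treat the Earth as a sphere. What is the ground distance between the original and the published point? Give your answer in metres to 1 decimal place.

20.8 metres

The latitude changed by +0.000007° and the longitude by +0.000197°.
N–S: 0.000007° × 110600 m/° = 0.7742 m.
East–west at this latitude: 0.000197° × 110600 × cos 17.074° ≈ 0.000197 × 105725 = 20.8279 m.
Hypotenuse of the two orthogonal shifts: √(0.7742² + 20.8279²) = 20.8423 m.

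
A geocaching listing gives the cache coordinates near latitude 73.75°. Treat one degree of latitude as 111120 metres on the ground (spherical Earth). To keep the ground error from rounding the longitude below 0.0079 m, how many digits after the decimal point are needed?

At 73.75° one degree of longitude covers 111120 × cos 73.75° ≈ 111120 × 0.2798 ≈ 31094.6 m.
Rounding to N decimal places gives at most 0.5 × 10⁻ᴺ degrees of error, i.e. 0.5 × 10⁻ᴺ × 31094.6 m.
Need 0.5 × 31094.6 × 10⁻ᴺ ≤ 0.0079 → 10⁻ᴺ ≤ 5.081e-07, so N ≥ 6.29.
N = 6 would give 0.0155 m (too coarse); N = 7 gives 0.00155 m ≤ 0.0079 m.

7 decimal places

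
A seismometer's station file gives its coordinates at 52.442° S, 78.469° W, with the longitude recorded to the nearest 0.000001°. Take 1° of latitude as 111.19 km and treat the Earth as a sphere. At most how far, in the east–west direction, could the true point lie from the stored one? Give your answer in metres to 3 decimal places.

0.034 metres

Rounding to 6 decimal places leaves the longitude within ±5e-07° of the true value.
Parallels shrink by cos φ, so at 52.442° a degree of longitude is 111190 × 0.6096 ≈ 67777.4 m.
East–west error: 5e-07° × 67777.4 m/° ≈ 0.0338887 m.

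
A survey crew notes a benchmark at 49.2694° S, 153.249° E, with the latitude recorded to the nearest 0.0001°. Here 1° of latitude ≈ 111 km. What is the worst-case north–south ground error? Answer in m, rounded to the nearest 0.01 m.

Rounding to 4 decimal places leaves the latitude within ±5e-05° of the true value.
So the N–S error is at most 5e-05 × 111000 = 5.55 m.

5.55 m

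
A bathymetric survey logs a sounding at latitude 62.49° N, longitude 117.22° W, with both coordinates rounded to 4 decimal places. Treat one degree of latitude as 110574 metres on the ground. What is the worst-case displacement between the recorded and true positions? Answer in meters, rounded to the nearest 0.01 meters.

6.09 meters

Rounding to 4 decimal places leaves each coordinate within ±5e-05° of the true value.
North–south component: 5e-05° × 110574 = 5.5287 m.
E–W at 62.49°: 5e-05° × 110574 × cos 62.49° = 5e-05 × 110574 × 0.4619 ≈ 2.55373 m.
Worst case both components are at the extreme and orthogonal: √(5.5287² + 2.55373²) ≈ 6.08999 m.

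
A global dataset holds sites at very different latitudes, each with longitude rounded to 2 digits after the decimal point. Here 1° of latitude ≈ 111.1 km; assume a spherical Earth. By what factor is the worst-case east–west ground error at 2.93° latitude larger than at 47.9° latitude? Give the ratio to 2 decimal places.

Rounding to 2 decimal places leaves the longitude within ±0.005° of the true value.
Error at 2.93° = 0.005° × 111100 × cos 2.93° ≈ 555.5 × 0.9987 = 554.77 m.
Error at 47.9° = 0.005° × 111100 × cos 47.9° ≈ 555.5 × 0.6704 = 372.42 m.
The ratio reduces to cos 2.93° / cos 47.9° = 0.9987/0.6704 ≈ 1.4896.

1.49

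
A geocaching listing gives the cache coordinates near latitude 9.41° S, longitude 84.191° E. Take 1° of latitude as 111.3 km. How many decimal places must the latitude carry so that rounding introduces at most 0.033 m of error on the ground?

7

One degree of latitude covers 111300 m.
Rounding to N decimal places gives at most 0.5 × 10⁻ᴺ degrees of error, i.e. 0.5 × 10⁻ᴺ × 111300 m.
Need 0.5 × 111300 × 10⁻ᴺ ≤ 0.033 → 10⁻ᴺ ≤ 5.930e-07, so N ≥ 6.23.
So 7 decimal places suffice (0.00556 m); 6 would allow up to 0.0556 m.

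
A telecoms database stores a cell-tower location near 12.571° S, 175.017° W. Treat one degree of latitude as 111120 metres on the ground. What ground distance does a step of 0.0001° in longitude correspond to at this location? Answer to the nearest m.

11 m

0.0001° of longitude at 12.571° is 0.0001 × 111120 × cos 12.571° ≈ 0.0001 × 108456 = 10.8456 m.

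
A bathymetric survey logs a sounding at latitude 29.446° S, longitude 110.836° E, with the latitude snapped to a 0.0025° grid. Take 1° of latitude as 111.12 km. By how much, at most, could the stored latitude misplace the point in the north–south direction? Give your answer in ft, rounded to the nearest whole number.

With a 0.0025° grid the true value lies within half a step, ±0.0025°/2 = ±0.00125°, of the stored one.
Along the meridian that is 0.00125° × 111120 m/° = 138.9 m.
Converting: 138.9 m × 3.2808 ft/m ≈ 455.71 ft.

456 ft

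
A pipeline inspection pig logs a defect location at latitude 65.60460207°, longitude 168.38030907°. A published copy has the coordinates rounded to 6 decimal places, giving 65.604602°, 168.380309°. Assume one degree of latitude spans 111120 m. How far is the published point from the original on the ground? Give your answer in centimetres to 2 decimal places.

The latitude changed by +0.00000007° and the longitude by +0.00000007°.
North–south shift: 0.00000007 × 111120 = 0.0077784 m.
E–W at 65.6046°: 0.00000007° × 111120 × cos 65.6046° = 0.00000007 × 111120 × 0.4130 ≈ 0.00321272 m.
Combined displacement = (0.0077784² + 0.00321272²)^½ ≈ 0.00841576 m.
That is 0.00841576 m = 0.84158 cm.

0.84 centimetres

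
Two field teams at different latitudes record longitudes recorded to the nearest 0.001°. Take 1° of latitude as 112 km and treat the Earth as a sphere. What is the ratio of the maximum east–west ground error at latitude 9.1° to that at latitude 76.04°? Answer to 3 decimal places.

4.093

Rounding to 3 decimal places leaves the longitude within ±0.0005° of the true value.
Error at 9.1° = 0.0005° × 112000 × cos 9.1° ≈ 56 × 0.9874 = 55.295 m.
At 76.04°: 0.0005° × 112000 × cos 76.04° = 0.0005 × 112000 × 0.2412 ≈ 13.51 m.
The ratio reduces to cos 9.1° / cos 76.04° = 0.9874/0.2412 ≈ 4.0930.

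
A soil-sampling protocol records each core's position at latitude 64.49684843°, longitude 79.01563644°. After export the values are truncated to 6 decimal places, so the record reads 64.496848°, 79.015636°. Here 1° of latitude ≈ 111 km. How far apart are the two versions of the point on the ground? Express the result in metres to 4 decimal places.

The latitude changed by +0.00000043° and the longitude by +0.00000044°.
North–south shift: 0.00000043 × 111000 = 0.04773 m.
East–west at this latitude: 0.00000044° × 111000 × cos 64.4968° ≈ 0.00000044 × 47792.2 = 0.0210286 m.
Combined displacement = (0.04773² + 0.0210286²)^½ ≈ 0.052157 m.

0.0522 metres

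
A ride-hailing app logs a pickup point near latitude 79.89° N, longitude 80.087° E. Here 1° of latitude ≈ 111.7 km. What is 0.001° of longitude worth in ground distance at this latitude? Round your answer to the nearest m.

At 79.89° a degree of longitude is 111700 × cos 79.89° ≈ 19607.7 m, so 0.001° corresponds to 19.6077 m.

20 m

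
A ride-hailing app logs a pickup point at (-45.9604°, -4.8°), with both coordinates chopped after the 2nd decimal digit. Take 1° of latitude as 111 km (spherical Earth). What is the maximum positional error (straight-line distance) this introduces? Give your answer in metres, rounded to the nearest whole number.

Truncating at 2 decimal places can drop up to a full unit in the last place, so each coordinate may be off by as much as 0.01°.
North–south component: 0.01° × 111000 = 1110 m.
Longitude error → 0.01 × 111000 × cos 45.9604° = 0.01 × 111000 × 0.6952 ≈ 771.622 m.
Combining orthogonally: (1110² + 771.622²)^½ ≈ 1351.85 m.

1352 metres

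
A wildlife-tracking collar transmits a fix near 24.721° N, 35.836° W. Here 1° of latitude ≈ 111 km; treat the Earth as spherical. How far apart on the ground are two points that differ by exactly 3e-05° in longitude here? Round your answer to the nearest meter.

3e-05° of longitude at 24.721° is 3e-05 × 111000 × cos 24.721° ≈ 3e-05 × 100827 = 3.02482 m.

3 meters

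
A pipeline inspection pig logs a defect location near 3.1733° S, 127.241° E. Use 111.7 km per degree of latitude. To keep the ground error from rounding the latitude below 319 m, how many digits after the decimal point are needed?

One degree of latitude covers 111700 m.
Rounding to N decimal places gives at most 0.5 × 10⁻ᴺ degrees of error, i.e. 0.5 × 10⁻ᴺ × 111700 m.
Need 0.5 × 111700 × 10⁻ᴺ ≤ 319 → 10⁻ᴺ ≤ 5.712e-03, so N ≥ 2.24.
So 3 decimal places suffice (55.9 m); 2 would allow up to 558 m.

3 decimal places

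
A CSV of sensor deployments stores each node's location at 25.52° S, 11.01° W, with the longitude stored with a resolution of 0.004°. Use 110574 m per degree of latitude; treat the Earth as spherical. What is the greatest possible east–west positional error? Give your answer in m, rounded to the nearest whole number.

200 m

With a 0.004° grid the true value lies within half a step, ±0.004°/2 = ±0.002°, of the stored one.
Parallels shrink by cos φ, so at 25.52° a degree of longitude is 110574 × 0.9024 ≈ 99785.8 m.
Maximum E–W displacement: 0.002 × 99785.8 = 199.572 m.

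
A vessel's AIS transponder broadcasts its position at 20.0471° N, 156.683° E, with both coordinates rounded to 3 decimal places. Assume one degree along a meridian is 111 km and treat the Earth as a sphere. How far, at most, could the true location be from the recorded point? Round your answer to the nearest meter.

Rounding to 3 decimal places leaves each coordinate within ±0.0005° of the true value.
Latitude error → 0.0005 × 111000 = 55.5 m along the meridian.
E–W at 20.0471°: 0.0005° × 111000 × cos 20.0471° = 0.0005 × 111000 × 0.9394 ≈ 52.1373 m.
The two errors are perpendicular, so the maximum displacement is √(55.5² + 52.1373²) ≈ 76.1482 m.

76 meters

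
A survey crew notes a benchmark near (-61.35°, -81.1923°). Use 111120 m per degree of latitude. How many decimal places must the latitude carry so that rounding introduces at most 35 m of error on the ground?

4 decimal places

One degree of latitude covers 111120 m.
With N decimal places the half-ulp bound is 0.5·10⁻ᴺ°, or 0.5·10⁻ᴺ × 111120 m on the ground.
Setting 55560 × 10⁻ᴺ ≤ 35 gives 10ᴺ ≥ 1587, i.e. N ≥ 3.20.
So 4 decimal places suffice (5.56 m); 3 would allow up to 55.6 m.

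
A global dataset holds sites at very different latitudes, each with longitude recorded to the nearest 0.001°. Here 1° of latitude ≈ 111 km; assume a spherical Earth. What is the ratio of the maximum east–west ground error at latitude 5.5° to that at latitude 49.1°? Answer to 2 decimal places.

Rounding to 3 decimal places leaves the longitude within ±0.0005° of the true value.
At 5.5°: 0.0005° × 111000 × cos 5.5° = 0.0005 × 111000 × 0.9954 ≈ 55.244 m.
Error at 49.1° = 0.0005° × 111000 × cos 49.1° ≈ 55.5 × 0.6547 = 36.338 m.
Ratio: 55.244 / 36.338 = cos 5.5° / cos 49.1° ≈ 1.5203.

1.52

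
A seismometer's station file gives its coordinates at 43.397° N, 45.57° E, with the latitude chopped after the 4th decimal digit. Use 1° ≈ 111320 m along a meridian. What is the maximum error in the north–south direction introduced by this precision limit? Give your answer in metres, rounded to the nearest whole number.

Truncating at 4 decimal places can drop up to a full unit in the last place, so the latitude may be off by as much as 0.0001°.
Along the meridian that is 0.0001° × 111320 m/° = 11.132 m.

11 metres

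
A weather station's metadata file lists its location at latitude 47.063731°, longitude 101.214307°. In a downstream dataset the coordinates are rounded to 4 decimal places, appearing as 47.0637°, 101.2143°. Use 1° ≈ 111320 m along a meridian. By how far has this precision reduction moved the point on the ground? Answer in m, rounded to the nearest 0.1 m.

The latitude changed by +0.000031° and the longitude by +0.000007°.
North–south shift: 0.000031 × 111320 = 3.45092 m.
East–west at this latitude: 0.000007° × 111320 × cos 47.0637° ≈ 0.000007 × 75829.5 = 0.530806 m.
Hypotenuse of the two orthogonal shifts: √(3.45092² + 0.530806²) = 3.4915 m.

3.5 m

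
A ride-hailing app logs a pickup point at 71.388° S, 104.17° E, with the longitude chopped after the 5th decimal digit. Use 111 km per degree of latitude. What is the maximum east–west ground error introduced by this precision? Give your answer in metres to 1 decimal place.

0.4 metres

Truncating at 5 decimal places can drop up to a full unit in the last place, so the longitude may be off by as much as 1e-05°.
At latitude 71.388° a degree of longitude spans 111000 m × cos 71.388° = 111000 × 0.3192 ≈ 35426.5 m.
So at most 1e-05° × 35426.5 ≈ 0.354265 m east–west.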